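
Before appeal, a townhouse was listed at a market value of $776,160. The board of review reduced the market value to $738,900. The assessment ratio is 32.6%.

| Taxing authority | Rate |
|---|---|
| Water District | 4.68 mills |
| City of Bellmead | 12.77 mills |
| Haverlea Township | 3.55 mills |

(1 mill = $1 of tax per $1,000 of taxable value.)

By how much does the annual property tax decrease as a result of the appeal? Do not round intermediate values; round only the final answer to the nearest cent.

$255.08

Old assessed value = $776,160 × 0.326 = $253,028.16
New assessed value = $738,900 × 0.326 = $240,881.4
Combined rate = 0.00468 + 0.01277 + 0.00355 = 0.021
Old tax = $253,028.16 × 0.021 = $5,313.59136
New tax = $240,881.4 × 0.021 = $5,058.5094
Reduction = $5,313.59136 − $5,058.5094 = $255.08196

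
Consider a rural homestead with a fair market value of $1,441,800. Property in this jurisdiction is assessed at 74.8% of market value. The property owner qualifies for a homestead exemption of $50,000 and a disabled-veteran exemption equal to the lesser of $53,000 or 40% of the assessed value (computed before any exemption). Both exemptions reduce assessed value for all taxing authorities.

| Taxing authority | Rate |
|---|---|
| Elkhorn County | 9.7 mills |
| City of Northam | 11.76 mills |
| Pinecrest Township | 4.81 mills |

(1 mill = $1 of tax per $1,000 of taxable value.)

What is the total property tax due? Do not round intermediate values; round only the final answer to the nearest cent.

Assessed value = $1,441,800 × 0.748 = $1,078,466.4
Disabled-veteran exemption = min($53,000, 40% × $1,078,466.4) = min($53,000, $431,386.56) = $53,000 (dollar cap binds)
Taxable value = $1,078,466.4 − $50,000 − $53,000 = $975,466.4
Elkhorn County: $975,466.4 × 0.0097 = $9,462.02408
City of Northam: $975,466.4 × 0.01176 = $11,471.484864
Pinecrest Township: $975,466.4 × 0.00481 = $4,691.993384
Total = $25,625.502328

$25,625.50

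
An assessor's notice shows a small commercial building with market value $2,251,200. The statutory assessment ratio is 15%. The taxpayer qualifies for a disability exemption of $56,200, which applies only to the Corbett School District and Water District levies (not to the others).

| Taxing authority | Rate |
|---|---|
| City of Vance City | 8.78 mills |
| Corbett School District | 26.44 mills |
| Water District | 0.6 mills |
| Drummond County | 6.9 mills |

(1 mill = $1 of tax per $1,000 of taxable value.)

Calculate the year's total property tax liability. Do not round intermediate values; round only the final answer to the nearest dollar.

Assessed value = $2,251,200 × 0.15 = $337,680
City of Vance City: $337,680 × 0.00878 = $2,964.8304
Corbett School District: ($337,680 − $56,200) × 0.02644 = $281,480 × 0.02644 = $7,442.3312
Water District: ($337,680 − $56,200) × 0.0006 = $281,480 × 0.0006 = $168.888
Drummond County: $337,680 × 0.0069 = $2,329.992
Total = $12,906.0416

$12,906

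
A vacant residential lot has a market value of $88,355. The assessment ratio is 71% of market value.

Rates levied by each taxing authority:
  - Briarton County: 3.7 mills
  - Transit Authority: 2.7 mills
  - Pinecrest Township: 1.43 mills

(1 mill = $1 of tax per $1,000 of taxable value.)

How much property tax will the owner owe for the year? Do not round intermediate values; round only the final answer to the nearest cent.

$491.19

Assessed value = $88,355 × 0.71 = $62,732.05
Briarton County: $62,732.05 × 0.0037 = $232.108585
Transit Authority: $62,732.05 × 0.0027 = $169.376535
Pinecrest Township: $62,732.05 × 0.00143 = $89.7068315
Total = $232.108585 + $169.376535 + $89.7068315 = $491.1919515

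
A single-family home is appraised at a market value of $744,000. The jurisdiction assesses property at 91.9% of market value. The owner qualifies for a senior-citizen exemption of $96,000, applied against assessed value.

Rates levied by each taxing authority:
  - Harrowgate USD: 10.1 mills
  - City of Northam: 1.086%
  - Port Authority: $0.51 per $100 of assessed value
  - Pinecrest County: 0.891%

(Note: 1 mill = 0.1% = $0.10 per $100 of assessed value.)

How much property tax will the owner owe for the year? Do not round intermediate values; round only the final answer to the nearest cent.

$20,553.13

Assessed value = $744,000 × 0.919 = $683,736
Taxable value = $683,736 − $96,000 = $587,736
Harrowgate USD: $587,736 × 0.0101 = $5,936.1336
City of Northam: $587,736 × 0.01086 = $6,382.81296
Port Authority: $587,736 × 0.0051 = $2,997.4536
Pinecrest County: $587,736 × 0.00891 = $5,236.72776
Total = $20,553.12792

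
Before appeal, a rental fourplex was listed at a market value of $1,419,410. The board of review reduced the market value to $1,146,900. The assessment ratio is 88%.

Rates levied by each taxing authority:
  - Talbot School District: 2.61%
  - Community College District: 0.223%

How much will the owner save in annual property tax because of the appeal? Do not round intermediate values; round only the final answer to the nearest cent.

$6,793.78

Old assessed value = $1,419,410 × 0.88 = $1,249,080.8
New assessed value = $1,146,900 × 0.88 = $1,009,272
Combined rate = 0.0261 + 0.00223 = 0.02833
Old tax = $1,249,080.8 × 0.02833 = $35,386.459064
New tax = $1,009,272 × 0.02833 = $28,592.67576
Reduction = $35,386.459064 − $28,592.67576 = $6,793.783304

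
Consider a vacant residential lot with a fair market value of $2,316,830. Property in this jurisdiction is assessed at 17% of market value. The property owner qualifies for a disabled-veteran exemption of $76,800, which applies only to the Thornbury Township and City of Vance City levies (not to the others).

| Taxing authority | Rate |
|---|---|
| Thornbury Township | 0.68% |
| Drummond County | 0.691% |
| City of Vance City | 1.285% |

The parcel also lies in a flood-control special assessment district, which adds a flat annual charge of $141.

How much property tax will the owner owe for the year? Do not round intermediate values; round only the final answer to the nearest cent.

$9,092.83

Assessed value = $2,316,830 × 0.17 = $393,861.1
Thornbury Township: ($393,861.1 − $76,800) × 0.0068 = $317,061.1 × 0.0068 = $2,156.01548
Drummond County: $393,861.1 × 0.00691 = $2,721.580201
City of Vance City: ($393,861.1 − $76,800) × 0.01285 = $317,061.1 × 0.01285 = $4,074.235135
Levies subtotal = $8,951.830816
Total = $8,951.830816 + $141 = $9,092.830816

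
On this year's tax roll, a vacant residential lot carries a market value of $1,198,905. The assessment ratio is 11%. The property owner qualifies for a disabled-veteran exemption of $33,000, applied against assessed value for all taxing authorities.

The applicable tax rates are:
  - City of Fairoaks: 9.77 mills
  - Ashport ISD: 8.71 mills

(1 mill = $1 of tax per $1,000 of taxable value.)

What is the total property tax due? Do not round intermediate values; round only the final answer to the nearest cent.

Assessed value = $1,198,905 × 0.11 = $131,879.55
Taxable value = $131,879.55 − $33,000 = $98,879.55
City of Fairoaks: $98,879.55 × 0.00977 = $966.0532035
Ashport ISD: $98,879.55 × 0.00871 = $861.2408805
Total = $966.0532035 + $861.2408805 = $1,827.294084

$1,827.29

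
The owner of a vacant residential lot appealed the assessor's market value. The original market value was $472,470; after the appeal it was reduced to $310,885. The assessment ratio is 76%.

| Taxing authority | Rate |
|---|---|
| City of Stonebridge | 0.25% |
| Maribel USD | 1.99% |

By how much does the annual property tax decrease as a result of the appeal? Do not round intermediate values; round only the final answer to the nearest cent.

$2,750.82

Old assessed value = $472,470 × 0.76 = $359,077.2
New assessed value = $310,885 × 0.76 = $236,272.6
Combined rate = 0.0025 + 0.0199 = 0.0224
Old tax = $359,077.2 × 0.0224 = $8,043.32928
New tax = $236,272.6 × 0.0224 = $5,292.50624
Reduction = $8,043.32928 − $5,292.50624 = $2,750.82304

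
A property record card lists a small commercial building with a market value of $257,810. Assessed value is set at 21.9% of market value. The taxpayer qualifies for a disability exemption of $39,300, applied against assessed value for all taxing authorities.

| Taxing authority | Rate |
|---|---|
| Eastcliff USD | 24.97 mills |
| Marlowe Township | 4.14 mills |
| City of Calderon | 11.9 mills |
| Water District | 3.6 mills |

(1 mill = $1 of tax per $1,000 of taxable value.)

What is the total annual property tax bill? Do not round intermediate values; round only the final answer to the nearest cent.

$765.52

Assessed value = $257,810 × 0.219 = $56,460.39
Taxable value = $56,460.39 − $39,300 = $17,160.39
Eastcliff USD: $17,160.39 × 0.02497 = $428.4949383
Marlowe Township: $17,160.39 × 0.00414 = $71.0440146
City of Calderon: $17,160.39 × 0.0119 = $204.208641
Water District: $17,160.39 × 0.0036 = $61.777404
Total = $428.4949383 + $71.0440146 + $204.208641 + $61.777404 = $765.5249979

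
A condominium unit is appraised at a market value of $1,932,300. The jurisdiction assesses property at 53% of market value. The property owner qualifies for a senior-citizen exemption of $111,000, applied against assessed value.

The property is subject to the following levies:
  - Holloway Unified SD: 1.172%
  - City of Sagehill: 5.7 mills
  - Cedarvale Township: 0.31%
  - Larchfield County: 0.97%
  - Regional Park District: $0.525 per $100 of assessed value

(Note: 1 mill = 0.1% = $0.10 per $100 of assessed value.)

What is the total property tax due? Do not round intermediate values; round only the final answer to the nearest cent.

Assessed value = $1,932,300 × 0.53 = $1,024,119
Taxable value = $1,024,119 − $111,000 = $913,119
Holloway Unified SD: $913,119 × 0.01172 = $10,701.75468
City of Sagehill: $913,119 × 0.0057 = $5,204.7783
Cedarvale Township: $913,119 × 0.0031 = $2,830.6689
Larchfield County: $913,119 × 0.0097 = $8,857.2543
Regional Park District: $913,119 × 0.00525 = $4,793.87475
Total = $32,388.33093

$32,388.33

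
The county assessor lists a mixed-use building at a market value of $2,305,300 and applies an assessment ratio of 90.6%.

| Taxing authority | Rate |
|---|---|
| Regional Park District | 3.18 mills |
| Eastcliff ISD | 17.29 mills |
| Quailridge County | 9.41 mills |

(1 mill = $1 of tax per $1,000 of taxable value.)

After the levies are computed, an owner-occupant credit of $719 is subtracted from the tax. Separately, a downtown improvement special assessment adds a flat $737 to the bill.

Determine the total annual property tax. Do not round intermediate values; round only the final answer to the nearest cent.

$62,425.42

Assessed value = $2,305,300 × 0.906 = $2,088,601.8
Regional Park District: $2,088,601.8 × 0.00318 = $6,641.753724
Eastcliff ISD: $2,088,601.8 × 0.01729 = $36,111.925122
Quailridge County: $2,088,601.8 × 0.00941 = $19,653.742938
Levies subtotal = $62,407.421784
After credit = $62,407.421784 − $719 = $61,688.421784
Total = $61,688.421784 + $737 = $62,425.421784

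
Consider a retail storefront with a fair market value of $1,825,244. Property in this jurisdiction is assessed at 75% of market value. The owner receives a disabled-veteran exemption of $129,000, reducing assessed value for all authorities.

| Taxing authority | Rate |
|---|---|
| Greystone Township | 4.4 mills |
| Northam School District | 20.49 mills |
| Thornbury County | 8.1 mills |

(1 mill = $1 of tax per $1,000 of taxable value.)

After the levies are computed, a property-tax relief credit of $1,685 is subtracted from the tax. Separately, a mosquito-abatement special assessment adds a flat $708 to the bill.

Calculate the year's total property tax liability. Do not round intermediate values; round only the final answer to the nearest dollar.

Assessed value = $1,825,244 × 0.75 = $1,368,933
Taxable value = $1,368,933 − $129,000 = $1,239,933
Greystone Township: $1,239,933 × 0.0044 = $5,455.7052
Northam School District: $1,239,933 × 0.02049 = $25,406.22717
Thornbury County: $1,239,933 × 0.0081 = $10,043.4573
Levies subtotal = $40,905.38967
After credit = $40,905.38967 − $1,685 = $39,220.38967
Total = $39,220.38967 + $708 = $39,928.38967

$39,928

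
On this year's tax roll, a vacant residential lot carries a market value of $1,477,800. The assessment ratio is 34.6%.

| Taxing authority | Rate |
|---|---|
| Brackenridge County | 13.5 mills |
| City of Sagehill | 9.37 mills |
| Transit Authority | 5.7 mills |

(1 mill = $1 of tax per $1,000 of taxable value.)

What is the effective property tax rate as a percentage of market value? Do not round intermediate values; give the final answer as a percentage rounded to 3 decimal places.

0.989%

Assessed value = $1,477,800 × 0.346 = $511,318.8
Brackenridge County: $511,318.8 × 0.0135 = $6,902.8038
City of Sagehill: $511,318.8 × 0.00937 = $4,791.057156
Transit Authority: $511,318.8 × 0.0057 = $2,914.51716
Total tax = $14,608.378116
Effective rate = $14,608.378116 ÷ $1,477,800 = 0.989% of market value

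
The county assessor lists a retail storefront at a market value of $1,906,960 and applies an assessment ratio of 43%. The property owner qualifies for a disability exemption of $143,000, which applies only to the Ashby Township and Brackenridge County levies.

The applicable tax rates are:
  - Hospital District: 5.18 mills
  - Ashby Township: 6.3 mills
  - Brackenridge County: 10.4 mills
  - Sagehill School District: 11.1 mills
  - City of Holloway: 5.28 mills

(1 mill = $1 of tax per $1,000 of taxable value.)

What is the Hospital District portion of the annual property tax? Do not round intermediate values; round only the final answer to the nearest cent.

$4,247.56

Assessed value = $1,906,960 × 0.43 = $819,992.8
Hospital District taxable value = $819,992.8 (exemption does not apply)
Hospital District levy = $819,992.8 × 0.00518 = $4,247.562704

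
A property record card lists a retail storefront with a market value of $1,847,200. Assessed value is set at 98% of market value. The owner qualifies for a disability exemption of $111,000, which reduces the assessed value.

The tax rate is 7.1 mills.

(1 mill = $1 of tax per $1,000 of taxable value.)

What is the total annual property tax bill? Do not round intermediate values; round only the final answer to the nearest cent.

Assessed value = $1,847,200 × 0.98 = $1,810,256
Taxable value = $1,810,256 − $111,000 = $1,699,256
Tax = $1,699,256 × 0.0071 = $12,064.7176

$12,064.72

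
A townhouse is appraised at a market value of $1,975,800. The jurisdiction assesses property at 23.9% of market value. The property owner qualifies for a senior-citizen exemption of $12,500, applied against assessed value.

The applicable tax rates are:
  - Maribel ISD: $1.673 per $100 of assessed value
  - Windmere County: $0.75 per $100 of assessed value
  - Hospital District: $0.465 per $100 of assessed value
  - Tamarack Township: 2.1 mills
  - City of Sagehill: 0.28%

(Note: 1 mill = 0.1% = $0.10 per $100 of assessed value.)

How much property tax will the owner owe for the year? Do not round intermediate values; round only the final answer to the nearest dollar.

$15,529

Assessed value = $1,975,800 × 0.239 = $472,216.2
Taxable value = $472,216.2 − $12,500 = $459,716.2
Maribel ISD: $459,716.2 × 0.01673 = $7,691.052026
Windmere County: $459,716.2 × 0.0075 = $3,447.8715
Hospital District: $459,716.2 × 0.00465 = $2,137.68033
Tamarack Township: $459,716.2 × 0.0021 = $965.40402
City of Sagehill: $459,716.2 × 0.0028 = $1,287.20536
Total = $15,529.213236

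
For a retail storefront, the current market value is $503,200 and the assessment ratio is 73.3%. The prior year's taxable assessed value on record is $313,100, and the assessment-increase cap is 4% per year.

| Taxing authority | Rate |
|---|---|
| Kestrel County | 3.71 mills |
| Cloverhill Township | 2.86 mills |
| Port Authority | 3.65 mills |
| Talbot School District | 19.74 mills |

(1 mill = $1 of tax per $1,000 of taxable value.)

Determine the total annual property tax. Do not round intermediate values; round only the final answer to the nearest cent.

Uncapped assessed value = $503,200 × 0.733 = $368,845.6
Cap limit = $313,100 × 1.04 = $325,624
Taxable assessed value = min($368,845.6, $325,624) = $325,624 (cap binds)
Kestrel County: $325,624 × 0.00371 = $1,208.06504
Cloverhill Township: $325,624 × 0.00286 = $931.28464
Port Authority: $325,624 × 0.00365 = $1,188.5276
Talbot School District: $325,624 × 0.01974 = $6,427.81776
Total = $9,755.69504

$9,755.70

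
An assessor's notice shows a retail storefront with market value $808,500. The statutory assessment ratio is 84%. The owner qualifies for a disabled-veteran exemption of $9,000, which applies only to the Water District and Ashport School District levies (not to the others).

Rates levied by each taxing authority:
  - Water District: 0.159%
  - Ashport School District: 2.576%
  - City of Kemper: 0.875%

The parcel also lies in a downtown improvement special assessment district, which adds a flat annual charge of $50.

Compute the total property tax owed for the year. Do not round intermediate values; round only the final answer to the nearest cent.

Assessed value = $808,500 × 0.84 = $679,140
Water District: ($679,140 − $9,000) × 0.00159 = $670,140 × 0.00159 = $1,065.5226
Ashport School District: ($679,140 − $9,000) × 0.02576 = $670,140 × 0.02576 = $17,262.8064
City of Kemper: $679,140 × 0.00875 = $5,942.475
Levies subtotal = $24,270.804
Total = $24,270.804 + $50 = $24,320.804

$24,320.80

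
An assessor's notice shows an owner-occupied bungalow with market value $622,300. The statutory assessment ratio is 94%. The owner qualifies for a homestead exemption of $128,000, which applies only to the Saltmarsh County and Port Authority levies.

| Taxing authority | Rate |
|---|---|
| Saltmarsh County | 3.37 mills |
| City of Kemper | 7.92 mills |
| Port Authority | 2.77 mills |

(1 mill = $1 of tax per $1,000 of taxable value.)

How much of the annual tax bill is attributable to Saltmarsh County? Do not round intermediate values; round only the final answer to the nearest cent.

Assessed value = $622,300 × 0.94 = $584,962
Saltmarsh County taxable value = $584,962 − $128,000 = $456,962
Saltmarsh County levy = $456,962 × 0.00337 = $1,539.96194

$1,539.96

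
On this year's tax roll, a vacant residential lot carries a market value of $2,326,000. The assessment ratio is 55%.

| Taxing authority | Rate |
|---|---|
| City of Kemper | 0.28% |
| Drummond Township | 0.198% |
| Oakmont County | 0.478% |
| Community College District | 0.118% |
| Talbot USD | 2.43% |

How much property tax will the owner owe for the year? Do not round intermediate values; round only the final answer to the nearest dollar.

$44,827

Assessed value = $2,326,000 × 0.55 = $1,279,300
City of Kemper: $1,279,300 × 0.0028 = $3,582.04
Drummond Township: $1,279,300 × 0.00198 = $2,533.014
Oakmont County: $1,279,300 × 0.00478 = $6,115.054
Community College District: $1,279,300 × 0.00118 = $1,509.574
Talbot USD: $1,279,300 × 0.0243 = $31,086.99
Total = $3,582.04 + $2,533.014 + $6,115.054 + $1,509.574 + $31,086.99 = $44,826.672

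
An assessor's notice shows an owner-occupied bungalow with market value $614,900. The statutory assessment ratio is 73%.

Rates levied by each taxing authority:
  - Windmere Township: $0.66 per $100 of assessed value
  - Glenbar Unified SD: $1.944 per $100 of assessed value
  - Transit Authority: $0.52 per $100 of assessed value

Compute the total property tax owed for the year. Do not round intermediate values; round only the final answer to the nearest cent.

$14,022.92

Assessed value = $614,900 × 0.73 = $448,877
Windmere Township: $448,877 × 0.0066 = $2,962.5882
Glenbar Unified SD: $448,877 × 0.01944 = $8,726.16888
Transit Authority: $448,877 × 0.0052 = $2,334.1604
Total = $2,962.5882 + $8,726.16888 + $2,334.1604 = $14,022.91748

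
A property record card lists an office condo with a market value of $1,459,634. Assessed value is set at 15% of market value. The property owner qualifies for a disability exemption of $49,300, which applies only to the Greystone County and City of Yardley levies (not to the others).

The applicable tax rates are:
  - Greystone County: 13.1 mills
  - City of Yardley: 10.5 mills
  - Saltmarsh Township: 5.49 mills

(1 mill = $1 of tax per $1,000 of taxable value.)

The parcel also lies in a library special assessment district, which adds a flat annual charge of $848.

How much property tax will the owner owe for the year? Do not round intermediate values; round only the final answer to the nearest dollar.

Assessed value = $1,459,634 × 0.15 = $218,945.1
Greystone County: ($218,945.1 − $49,300) × 0.0131 = $169,645.1 × 0.0131 = $2,222.35081
City of Yardley: ($218,945.1 − $49,300) × 0.0105 = $169,645.1 × 0.0105 = $1,781.27355
Saltmarsh Township: $218,945.1 × 0.00549 = $1,202.008599
Levies subtotal = $5,205.632959
Total = $5,205.632959 + $848 = $6,053.632959

$6,054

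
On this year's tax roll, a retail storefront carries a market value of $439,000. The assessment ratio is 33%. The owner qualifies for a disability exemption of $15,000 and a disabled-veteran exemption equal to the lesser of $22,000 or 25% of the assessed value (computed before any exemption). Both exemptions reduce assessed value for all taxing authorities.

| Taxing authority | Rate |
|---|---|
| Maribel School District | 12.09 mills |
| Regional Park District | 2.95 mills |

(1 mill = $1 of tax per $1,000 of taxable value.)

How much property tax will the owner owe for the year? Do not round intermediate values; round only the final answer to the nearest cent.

$1,622.36

Assessed value = $439,000 × 0.33 = $144,870
Disabled-veteran exemption = min($22,000, 25% × $144,870) = min($22,000, $36,217.5) = $22,000 (dollar cap binds)
Taxable value = $144,870 − $15,000 − $22,000 = $107,870
Maribel School District: $107,870 × 0.01209 = $1,304.1483
Regional Park District: $107,870 × 0.00295 = $318.2165
Total = $1,622.3648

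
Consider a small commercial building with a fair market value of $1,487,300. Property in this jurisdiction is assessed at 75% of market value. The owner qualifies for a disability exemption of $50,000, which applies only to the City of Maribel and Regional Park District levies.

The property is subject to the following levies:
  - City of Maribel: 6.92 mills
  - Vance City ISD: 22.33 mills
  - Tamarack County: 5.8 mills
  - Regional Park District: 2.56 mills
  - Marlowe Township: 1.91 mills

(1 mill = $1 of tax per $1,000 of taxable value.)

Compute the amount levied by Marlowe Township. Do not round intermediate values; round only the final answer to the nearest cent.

Assessed value = $1,487,300 × 0.75 = $1,115,475
Marlowe Township taxable value = $1,115,475 (exemption does not apply)
Marlowe Township levy = $1,115,475 × 0.00191 = $2,130.55725

$2,130.56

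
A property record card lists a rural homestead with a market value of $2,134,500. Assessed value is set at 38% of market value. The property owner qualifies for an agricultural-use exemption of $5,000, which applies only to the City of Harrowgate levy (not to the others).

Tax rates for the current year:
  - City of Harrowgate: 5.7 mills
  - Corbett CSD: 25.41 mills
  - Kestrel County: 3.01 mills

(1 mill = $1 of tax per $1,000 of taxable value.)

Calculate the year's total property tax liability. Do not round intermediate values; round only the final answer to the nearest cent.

Assessed value = $2,134,500 × 0.38 = $811,110
City of Harrowgate: ($811,110 − $5,000) × 0.0057 = $806,110 × 0.0057 = $4,594.827
Corbett CSD: $811,110 × 0.02541 = $20,610.3051
Kestrel County: $811,110 × 0.00301 = $2,441.4411
Total = $27,646.5732

$27,646.57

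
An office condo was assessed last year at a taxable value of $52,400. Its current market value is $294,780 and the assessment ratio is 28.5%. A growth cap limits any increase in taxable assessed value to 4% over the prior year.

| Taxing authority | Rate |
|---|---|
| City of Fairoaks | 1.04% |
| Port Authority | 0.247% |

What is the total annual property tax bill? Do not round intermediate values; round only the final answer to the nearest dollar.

Uncapped assessed value = $294,780 × 0.285 = $84,012.3
Cap limit = $52,400 × 1.04 = $54,496
Taxable assessed value = min($84,012.3, $54,496) = $54,496 (cap binds)
City of Fairoaks: $54,496 × 0.0104 = $566.7584
Port Authority: $54,496 × 0.00247 = $134.60512
Total = $701.36352

$701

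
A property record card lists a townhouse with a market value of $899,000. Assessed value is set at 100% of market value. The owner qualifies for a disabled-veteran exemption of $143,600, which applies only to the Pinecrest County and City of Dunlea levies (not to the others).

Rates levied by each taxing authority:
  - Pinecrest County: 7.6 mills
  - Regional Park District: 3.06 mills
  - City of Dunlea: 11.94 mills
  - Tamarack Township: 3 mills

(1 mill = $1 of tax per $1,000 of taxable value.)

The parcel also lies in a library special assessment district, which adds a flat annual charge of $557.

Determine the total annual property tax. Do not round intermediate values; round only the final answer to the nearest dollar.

$20,765

Assessed value = $899,000 × 1 = $899,000
Pinecrest County: ($899,000 − $143,600) × 0.0076 = $755,400 × 0.0076 = $5,741.04
Regional Park District: $899,000 × 0.00306 = $2,750.94
City of Dunlea: ($899,000 − $143,600) × 0.01194 = $755,400 × 0.01194 = $9,019.476
Tamarack Township: $899,000 × 0.003 = $2,697
Levies subtotal = $20,208.456
Total = $20,208.456 + $557 = $20,765.456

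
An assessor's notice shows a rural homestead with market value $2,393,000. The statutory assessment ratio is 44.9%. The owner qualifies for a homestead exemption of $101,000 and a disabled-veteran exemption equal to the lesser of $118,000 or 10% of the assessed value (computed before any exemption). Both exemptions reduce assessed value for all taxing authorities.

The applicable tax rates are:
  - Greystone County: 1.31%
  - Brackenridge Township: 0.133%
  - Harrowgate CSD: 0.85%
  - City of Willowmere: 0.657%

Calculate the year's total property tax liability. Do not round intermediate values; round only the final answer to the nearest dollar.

Assessed value = $2,393,000 × 0.449 = $1,074,457
Disabled-veteran exemption = min($118,000, 10% × $1,074,457) = min($118,000, $107,445.7) = $107,445.7 (percentage binds)
Taxable value = $1,074,457 − $101,000 − $107,445.7 = $866,011.3
Greystone County: $866,011.3 × 0.0131 = $11,344.74803
Brackenridge Township: $866,011.3 × 0.00133 = $1,151.795029
Harrowgate CSD: $866,011.3 × 0.0085 = $7,361.09605
City of Willowmere: $866,011.3 × 0.00657 = $5,689.694241
Total = $25,547.33335

$25,547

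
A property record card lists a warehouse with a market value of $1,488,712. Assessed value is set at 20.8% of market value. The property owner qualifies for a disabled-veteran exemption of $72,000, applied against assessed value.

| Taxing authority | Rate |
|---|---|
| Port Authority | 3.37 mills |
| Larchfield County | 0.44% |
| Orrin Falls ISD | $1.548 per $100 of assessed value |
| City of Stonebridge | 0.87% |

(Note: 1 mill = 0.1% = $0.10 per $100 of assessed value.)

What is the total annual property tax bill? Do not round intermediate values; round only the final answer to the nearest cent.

$7,592.98

Assessed value = $1,488,712 × 0.208 = $309,652.096
Taxable value = $309,652.096 − $72,000 = $237,652.096
Port Authority: $237,652.096 × 0.00337 = $800.88756352
Larchfield County: $237,652.096 × 0.0044 = $1,045.6692224
Orrin Falls ISD: $237,652.096 × 0.01548 = $3,678.85444608
City of Stonebridge: $237,652.096 × 0.0087 = $2,067.5732352
Total = $7,592.9844672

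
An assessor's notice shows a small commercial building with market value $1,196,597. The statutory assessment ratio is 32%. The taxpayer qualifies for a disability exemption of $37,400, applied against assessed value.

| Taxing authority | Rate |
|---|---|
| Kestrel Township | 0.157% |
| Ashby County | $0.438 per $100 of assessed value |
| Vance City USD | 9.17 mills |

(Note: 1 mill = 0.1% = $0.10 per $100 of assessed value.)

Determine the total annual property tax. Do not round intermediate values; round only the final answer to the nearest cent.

Assessed value = $1,196,597 × 0.32 = $382,911.04
Taxable value = $382,911.04 − $37,400 = $345,511.04
Kestrel Township: $345,511.04 × 0.00157 = $542.4523328
Ashby County: $345,511.04 × 0.00438 = $1,513.3383552
Vance City USD: $345,511.04 × 0.00917 = $3,168.3362368
Total = $5,224.1269248

$5,224.13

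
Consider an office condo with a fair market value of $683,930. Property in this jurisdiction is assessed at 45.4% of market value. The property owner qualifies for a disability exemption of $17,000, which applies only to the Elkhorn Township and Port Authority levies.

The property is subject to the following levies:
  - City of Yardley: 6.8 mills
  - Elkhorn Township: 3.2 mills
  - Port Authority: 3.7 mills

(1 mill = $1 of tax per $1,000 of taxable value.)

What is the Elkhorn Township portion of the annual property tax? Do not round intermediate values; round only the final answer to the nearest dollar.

Assessed value = $683,930 × 0.454 = $310,504.22
Elkhorn Township taxable value = $310,504.22 − $17,000 = $293,504.22
Elkhorn Township levy = $293,504.22 × 0.0032 = $939.213504

$939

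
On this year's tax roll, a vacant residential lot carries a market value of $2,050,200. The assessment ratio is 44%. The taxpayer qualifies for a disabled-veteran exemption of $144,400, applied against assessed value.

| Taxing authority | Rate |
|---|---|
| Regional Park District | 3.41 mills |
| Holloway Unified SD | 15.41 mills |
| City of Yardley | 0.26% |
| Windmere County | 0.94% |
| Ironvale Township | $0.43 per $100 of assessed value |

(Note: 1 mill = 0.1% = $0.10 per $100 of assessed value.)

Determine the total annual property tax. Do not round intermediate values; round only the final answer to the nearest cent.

Assessed value = $2,050,200 × 0.44 = $902,088
Taxable value = $902,088 − $144,400 = $757,688
Regional Park District: $757,688 × 0.00341 = $2,583.71608
Holloway Unified SD: $757,688 × 0.01541 = $11,675.97208
City of Yardley: $757,688 × 0.0026 = $1,969.9888
Windmere County: $757,688 × 0.0094 = $7,122.2672
Ironvale Township: $757,688 × 0.0043 = $3,258.0584
Total = $26,610.00256

$26,610.00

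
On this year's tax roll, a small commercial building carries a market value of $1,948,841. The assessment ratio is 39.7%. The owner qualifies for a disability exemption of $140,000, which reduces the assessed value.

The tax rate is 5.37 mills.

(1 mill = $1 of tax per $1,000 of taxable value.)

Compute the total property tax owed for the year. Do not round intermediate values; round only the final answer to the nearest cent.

Assessed value = $1,948,841 × 0.397 = $773,689.877
Taxable value = $773,689.877 − $140,000 = $633,689.877
Tax = $633,689.877 × 0.00537 = $3,402.91463949

$3,402.91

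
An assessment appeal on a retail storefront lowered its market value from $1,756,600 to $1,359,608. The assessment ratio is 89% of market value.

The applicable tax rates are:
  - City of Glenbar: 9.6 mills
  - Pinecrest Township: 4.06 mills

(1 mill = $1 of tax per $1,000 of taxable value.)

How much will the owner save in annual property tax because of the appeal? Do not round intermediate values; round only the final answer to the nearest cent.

$4,826.39

Old assessed value = $1,756,600 × 0.89 = $1,563,374
New assessed value = $1,359,608 × 0.89 = $1,210,051.12
Combined rate = 0.0096 + 0.00406 = 0.01366
Old tax = $1,563,374 × 0.01366 = $21,355.68884
New tax = $1,210,051.12 × 0.01366 = $16,529.2982992
Reduction = $21,355.68884 − $16,529.2982992 = $4,826.3905408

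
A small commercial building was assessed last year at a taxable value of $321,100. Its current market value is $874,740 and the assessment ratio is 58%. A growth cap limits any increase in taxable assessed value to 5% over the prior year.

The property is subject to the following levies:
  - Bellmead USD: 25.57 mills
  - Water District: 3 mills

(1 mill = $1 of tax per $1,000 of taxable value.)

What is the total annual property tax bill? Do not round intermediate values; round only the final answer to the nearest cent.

$9,632.52

Uncapped assessed value = $874,740 × 0.58 = $507,349.2
Cap limit = $321,100 × 1.05 = $337,155
Taxable assessed value = min($507,349.2, $337,155) = $337,155 (cap binds)
Bellmead USD: $337,155 × 0.02557 = $8,621.05335
Water District: $337,155 × 0.003 = $1,011.465
Total = $9,632.51835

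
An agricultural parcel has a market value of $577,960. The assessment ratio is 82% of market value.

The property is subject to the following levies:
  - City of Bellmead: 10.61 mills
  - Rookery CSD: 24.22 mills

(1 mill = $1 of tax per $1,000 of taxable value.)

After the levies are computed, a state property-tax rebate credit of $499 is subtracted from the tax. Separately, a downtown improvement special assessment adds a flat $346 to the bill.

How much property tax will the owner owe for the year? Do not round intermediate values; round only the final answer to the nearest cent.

Assessed value = $577,960 × 0.82 = $473,927.2
City of Bellmead: $473,927.2 × 0.01061 = $5,028.367592
Rookery CSD: $473,927.2 × 0.02422 = $11,478.516784
Levies subtotal = $16,506.884376
After credit = $16,506.884376 − $499 = $16,007.884376
Total = $16,007.884376 + $346 = $16,353.884376

$16,353.88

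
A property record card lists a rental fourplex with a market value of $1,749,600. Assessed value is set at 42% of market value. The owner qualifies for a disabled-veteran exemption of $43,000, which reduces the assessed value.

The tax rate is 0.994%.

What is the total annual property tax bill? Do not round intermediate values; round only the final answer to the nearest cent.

$6,876.81

Assessed value = $1,749,600 × 0.42 = $734,832
Taxable value = $734,832 − $43,000 = $691,832
Tax = $691,832 × 0.00994 = $6,876.81008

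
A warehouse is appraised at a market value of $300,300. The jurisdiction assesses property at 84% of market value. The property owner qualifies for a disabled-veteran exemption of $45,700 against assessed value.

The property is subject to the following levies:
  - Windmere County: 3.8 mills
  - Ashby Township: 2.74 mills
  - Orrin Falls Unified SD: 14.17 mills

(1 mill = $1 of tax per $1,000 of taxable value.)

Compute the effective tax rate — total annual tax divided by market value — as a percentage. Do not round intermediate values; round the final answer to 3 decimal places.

1.424%

Assessed value = $300,300 × 0.84 = $252,252
Taxable value = $252,252 − $45,700 = $206,552
Windmere County: $206,552 × 0.0038 = $784.8976
Ashby Township: $206,552 × 0.00274 = $565.95248
Orrin Falls Unified SD: $206,552 × 0.01417 = $2,926.84184
Total tax = $4,277.69192
Effective rate = $4,277.69192 ÷ $300,300 = 1.424% of market value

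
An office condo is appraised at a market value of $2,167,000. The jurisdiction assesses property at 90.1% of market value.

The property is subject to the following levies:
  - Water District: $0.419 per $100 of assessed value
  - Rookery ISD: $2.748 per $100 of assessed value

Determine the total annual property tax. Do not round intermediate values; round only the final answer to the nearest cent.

$61,834.63

Assessed value = $2,167,000 × 0.901 = $1,952,467
Water District: $1,952,467 × 0.00419 = $8,180.83673
Rookery ISD: $1,952,467 × 0.02748 = $53,653.79316
Total = $8,180.83673 + $53,653.79316 = $61,834.62989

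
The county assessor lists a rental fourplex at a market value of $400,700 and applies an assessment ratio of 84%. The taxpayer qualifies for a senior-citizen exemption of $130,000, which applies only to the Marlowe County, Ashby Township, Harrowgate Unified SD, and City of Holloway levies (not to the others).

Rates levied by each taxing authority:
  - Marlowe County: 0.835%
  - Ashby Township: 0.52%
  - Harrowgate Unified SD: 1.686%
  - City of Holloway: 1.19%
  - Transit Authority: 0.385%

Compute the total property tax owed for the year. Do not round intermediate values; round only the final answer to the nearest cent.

$10,036.60

Assessed value = $400,700 × 0.84 = $336,588
Marlowe County: ($336,588 − $130,000) × 0.00835 = $206,588 × 0.00835 = $1,725.0098
Ashby Township: ($336,588 − $130,000) × 0.0052 = $206,588 × 0.0052 = $1,074.2576
Harrowgate Unified SD: ($336,588 − $130,000) × 0.01686 = $206,588 × 0.01686 = $3,483.07368
City of Holloway: ($336,588 − $130,000) × 0.0119 = $206,588 × 0.0119 = $2,458.3972
Transit Authority: $336,588 × 0.00385 = $1,295.8638
Total = $10,036.60208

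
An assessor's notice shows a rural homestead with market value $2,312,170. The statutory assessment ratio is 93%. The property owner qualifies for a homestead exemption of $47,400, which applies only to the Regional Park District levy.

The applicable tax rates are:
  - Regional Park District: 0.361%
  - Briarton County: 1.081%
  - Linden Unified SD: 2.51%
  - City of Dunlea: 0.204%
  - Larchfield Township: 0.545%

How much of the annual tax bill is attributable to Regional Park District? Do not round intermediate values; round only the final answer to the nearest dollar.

Assessed value = $2,312,170 × 0.93 = $2,150,318.1
Regional Park District taxable value = $2,150,318.1 − $47,400 = $2,102,918.1
Regional Park District levy = $2,102,918.1 × 0.00361 = $7,591.534341

$7,592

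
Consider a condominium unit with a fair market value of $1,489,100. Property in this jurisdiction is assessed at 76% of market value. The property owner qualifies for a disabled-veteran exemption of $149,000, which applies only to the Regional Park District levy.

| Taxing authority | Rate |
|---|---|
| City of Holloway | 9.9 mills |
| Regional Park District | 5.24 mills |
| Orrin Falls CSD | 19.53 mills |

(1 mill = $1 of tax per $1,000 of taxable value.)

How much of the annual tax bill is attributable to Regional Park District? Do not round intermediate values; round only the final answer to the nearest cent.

$5,149.43

Assessed value = $1,489,100 × 0.76 = $1,131,716
Regional Park District taxable value = $1,131,716 − $149,000 = $982,716
Regional Park District levy = $982,716 × 0.00524 = $5,149.43184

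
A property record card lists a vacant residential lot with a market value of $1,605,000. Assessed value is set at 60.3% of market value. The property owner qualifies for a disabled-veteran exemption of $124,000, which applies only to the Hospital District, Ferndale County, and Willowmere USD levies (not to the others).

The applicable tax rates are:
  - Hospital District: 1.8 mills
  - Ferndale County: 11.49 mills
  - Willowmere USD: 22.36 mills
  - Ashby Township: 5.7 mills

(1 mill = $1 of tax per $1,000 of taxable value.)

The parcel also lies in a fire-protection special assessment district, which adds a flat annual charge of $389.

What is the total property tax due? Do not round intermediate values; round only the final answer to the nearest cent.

Assessed value = $1,605,000 × 0.603 = $967,815
Hospital District: ($967,815 − $124,000) × 0.0018 = $843,815 × 0.0018 = $1,518.867
Ferndale County: ($967,815 − $124,000) × 0.01149 = $843,815 × 0.01149 = $9,695.43435
Willowmere USD: ($967,815 − $124,000) × 0.02236 = $843,815 × 0.02236 = $18,867.7034
Ashby Township: $967,815 × 0.0057 = $5,516.5455
Levies subtotal = $35,598.55025
Total = $35,598.55025 + $389 = $35,987.55025

$35,987.55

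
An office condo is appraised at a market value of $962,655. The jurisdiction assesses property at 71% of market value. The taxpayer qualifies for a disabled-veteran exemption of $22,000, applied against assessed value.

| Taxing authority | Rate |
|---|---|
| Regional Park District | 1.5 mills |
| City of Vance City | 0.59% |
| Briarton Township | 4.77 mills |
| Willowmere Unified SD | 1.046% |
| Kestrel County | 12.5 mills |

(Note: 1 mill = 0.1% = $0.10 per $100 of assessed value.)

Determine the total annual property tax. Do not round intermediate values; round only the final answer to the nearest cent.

$23,237.97

Assessed value = $962,655 × 0.71 = $683,485.05
Taxable value = $683,485.05 − $22,000 = $661,485.05
Regional Park District: $661,485.05 × 0.0015 = $992.227575
City of Vance City: $661,485.05 × 0.0059 = $3,902.761795
Briarton Township: $661,485.05 × 0.00477 = $3,155.2836885
Willowmere Unified SD: $661,485.05 × 0.01046 = $6,919.133623
Kestrel County: $661,485.05 × 0.0125 = $8,268.563125
Total = $23,237.9698065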